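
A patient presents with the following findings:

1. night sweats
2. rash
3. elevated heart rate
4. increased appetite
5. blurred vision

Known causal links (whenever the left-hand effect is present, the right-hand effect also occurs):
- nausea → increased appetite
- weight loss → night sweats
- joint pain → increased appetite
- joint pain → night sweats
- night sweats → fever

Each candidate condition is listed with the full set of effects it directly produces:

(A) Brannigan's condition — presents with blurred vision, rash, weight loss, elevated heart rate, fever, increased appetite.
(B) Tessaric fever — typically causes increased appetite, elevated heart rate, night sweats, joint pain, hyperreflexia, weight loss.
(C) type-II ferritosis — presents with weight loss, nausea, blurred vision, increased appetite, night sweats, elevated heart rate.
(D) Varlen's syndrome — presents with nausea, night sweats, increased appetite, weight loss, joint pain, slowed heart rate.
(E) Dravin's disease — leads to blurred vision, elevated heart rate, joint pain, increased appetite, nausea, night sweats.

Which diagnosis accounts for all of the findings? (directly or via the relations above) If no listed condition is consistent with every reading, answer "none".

Per-candidate check:
(A) Brannigan's condition — night sweats match (by weight loss → night sweats); rash match; elevated heart rate match; increased appetite match; blurred vision match
(B) Tessaric fever — night sweats match; rash miss; elevated heart rate match; increased appetite match; blurred vision miss
(C) type-II ferritosis — does not account for rash
(D) Varlen's syndrome — night sweats match; rash miss; elevated heart rate miss; increased appetite match; blurred vision miss
(E) Dravin's disease — night sweats match; rash miss; elevated heart rate match; increased appetite match; blurred vision match
(A) alone accounts for all the evidence.

A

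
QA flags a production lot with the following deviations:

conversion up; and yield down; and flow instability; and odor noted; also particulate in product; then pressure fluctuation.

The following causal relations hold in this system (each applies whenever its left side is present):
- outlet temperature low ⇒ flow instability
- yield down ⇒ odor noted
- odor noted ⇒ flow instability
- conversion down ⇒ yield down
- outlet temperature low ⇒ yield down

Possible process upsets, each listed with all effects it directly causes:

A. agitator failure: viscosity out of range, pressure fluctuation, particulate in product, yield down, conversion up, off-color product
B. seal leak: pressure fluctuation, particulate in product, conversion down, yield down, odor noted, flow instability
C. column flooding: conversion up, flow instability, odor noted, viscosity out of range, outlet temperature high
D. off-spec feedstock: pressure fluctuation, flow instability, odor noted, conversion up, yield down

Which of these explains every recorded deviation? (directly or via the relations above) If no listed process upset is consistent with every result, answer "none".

Checking each candidate against the observations:
(A) agitator failure — accounts for every observation (flow instability by yield down → odor noted → flow instability)
(B) seal leak — conversion up miss; yield down match; flow instability match; odor noted match; particulate in product match; pressure fluctuation match
(C) column flooding — does not account for yield down, particulate in product, pressure fluctuation
(D) off-spec feedstock — conversion up match; yield down match; flow instability match; odor noted match; particulate in product miss; pressure fluctuation match
Only (A) is consistent with every observation.

A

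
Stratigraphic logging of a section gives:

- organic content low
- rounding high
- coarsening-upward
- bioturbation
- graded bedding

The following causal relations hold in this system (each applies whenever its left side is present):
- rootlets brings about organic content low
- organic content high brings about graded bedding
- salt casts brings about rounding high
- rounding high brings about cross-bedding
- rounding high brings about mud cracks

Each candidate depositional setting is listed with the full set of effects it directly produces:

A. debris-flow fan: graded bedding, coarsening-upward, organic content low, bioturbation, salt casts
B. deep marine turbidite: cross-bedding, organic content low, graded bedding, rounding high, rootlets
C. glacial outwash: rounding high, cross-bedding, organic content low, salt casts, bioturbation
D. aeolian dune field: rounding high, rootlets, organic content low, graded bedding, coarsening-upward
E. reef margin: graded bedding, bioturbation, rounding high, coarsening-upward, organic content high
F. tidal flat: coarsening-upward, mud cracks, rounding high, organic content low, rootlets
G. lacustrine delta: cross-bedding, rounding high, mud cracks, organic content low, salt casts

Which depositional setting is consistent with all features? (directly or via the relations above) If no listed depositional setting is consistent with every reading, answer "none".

A

Testing each hypothesis:
(A) debris-flow fan — accounts for every observation (rounding high via salt casts → rounding high)
(B) deep marine turbidite — organic content low match; rounding high match; coarsening-upward miss; bioturbation miss; graded bedding match
(C) glacial outwash — does not account for coarsening-upward, graded bedding
(D) aeolian dune field — organic content low match; rounding high match; coarsening-upward match; bioturbation miss; graded bedding match
(E) reef margin — organic content low miss; rounding high match; coarsening-upward match; bioturbation match; graded bedding match
(F) tidal flat — organic content low match; rounding high match; coarsening-upward match; bioturbation miss; graded bedding miss
(G) lacustrine delta — organic content low match; rounding high match; coarsening-upward miss; bioturbation miss; graded bedding miss
Only (A) is consistent with every observation.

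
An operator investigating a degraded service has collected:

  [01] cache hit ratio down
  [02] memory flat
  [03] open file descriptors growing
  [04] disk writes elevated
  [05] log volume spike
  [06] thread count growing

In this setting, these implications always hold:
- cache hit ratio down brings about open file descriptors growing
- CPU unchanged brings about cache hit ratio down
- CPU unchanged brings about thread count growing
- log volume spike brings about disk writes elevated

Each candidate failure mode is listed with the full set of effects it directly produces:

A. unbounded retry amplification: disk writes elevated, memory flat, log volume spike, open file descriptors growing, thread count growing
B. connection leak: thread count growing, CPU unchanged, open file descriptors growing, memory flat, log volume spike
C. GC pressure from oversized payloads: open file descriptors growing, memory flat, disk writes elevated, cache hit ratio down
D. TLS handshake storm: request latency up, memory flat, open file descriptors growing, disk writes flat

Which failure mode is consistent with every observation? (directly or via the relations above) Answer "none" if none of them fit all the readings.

For each candidate, compare predicted effects to what was observed:
(A) unbounded retry amplification — does not account for cache hit ratio down
(B) connection leak — accounts for every observation (cache hit ratio down by CPU unchanged → cache hit ratio down)
(C) GC pressure from oversized payloads — cache hit ratio down +; memory flat +; open file descriptors growing +; disk writes elevated +; log volume spike -; thread count growing -
(D) TLS handshake storm — cache hit ratio down -; memory flat +; open file descriptors growing +; disk writes elevated -; log volume spike -; thread count growing -
Only (B) is consistent with every observation.

B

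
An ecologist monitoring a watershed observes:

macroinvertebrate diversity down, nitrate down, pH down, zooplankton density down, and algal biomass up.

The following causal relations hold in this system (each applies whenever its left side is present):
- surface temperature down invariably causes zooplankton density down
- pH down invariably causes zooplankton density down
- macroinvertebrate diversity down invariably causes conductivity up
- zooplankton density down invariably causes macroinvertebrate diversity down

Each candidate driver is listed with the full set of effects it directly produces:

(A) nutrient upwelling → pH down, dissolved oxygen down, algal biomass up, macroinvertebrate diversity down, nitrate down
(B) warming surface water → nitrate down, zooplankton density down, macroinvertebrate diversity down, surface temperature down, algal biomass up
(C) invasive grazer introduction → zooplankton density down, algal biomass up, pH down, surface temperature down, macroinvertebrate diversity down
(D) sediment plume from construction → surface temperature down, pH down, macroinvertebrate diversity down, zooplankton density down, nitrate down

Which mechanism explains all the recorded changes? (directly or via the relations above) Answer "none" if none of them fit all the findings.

A

Testing each hypothesis:
(A) nutrient upwelling — accounts for every observation (zooplankton density down through pH down → zooplankton density down)
(B) warming surface water — does not account for pH down
(C) invasive grazer introduction — does not account for nitrate down
(D) sediment plume from construction — macroinvertebrate diversity down yes; nitrate down yes; pH down yes; zooplankton density down yes; algal biomass up NO
(A) is the only candidate with no mismatches.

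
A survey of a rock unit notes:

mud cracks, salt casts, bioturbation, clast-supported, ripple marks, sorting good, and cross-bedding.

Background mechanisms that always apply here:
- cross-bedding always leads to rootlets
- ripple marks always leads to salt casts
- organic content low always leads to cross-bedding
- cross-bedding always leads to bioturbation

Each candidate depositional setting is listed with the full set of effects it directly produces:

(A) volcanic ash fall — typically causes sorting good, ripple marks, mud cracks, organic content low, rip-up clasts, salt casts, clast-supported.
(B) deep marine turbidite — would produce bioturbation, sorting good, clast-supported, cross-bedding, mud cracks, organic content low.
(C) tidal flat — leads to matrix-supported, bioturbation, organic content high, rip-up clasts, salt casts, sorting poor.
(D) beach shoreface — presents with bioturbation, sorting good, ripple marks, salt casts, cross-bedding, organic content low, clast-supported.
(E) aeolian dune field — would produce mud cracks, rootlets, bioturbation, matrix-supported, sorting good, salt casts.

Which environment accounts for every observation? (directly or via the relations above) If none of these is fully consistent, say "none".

Per-candidate check:
(A) volcanic ash fall — accounts for every observation (bioturbation by organic content low → cross-bedding → bioturbation)
(B) deep marine turbidite — mud cracks +; salt casts -; bioturbation +; clast-supported +; ripple marks -; sorting good +; cross-bedding +
(C) tidal flat — fails on mud cracks, clast-supported, ripple marks, sorting good, cross-bedding (predicts matrix-supported, not clast-supported; predicts sorting poor, not sorting good)
(D) beach shoreface — does not account for mud cracks
(E) aeolian dune field — fails on clast-supported, ripple marks, cross-bedding (predicts matrix-supported, not clast-supported)
(A) is the only candidate with no mismatches.

A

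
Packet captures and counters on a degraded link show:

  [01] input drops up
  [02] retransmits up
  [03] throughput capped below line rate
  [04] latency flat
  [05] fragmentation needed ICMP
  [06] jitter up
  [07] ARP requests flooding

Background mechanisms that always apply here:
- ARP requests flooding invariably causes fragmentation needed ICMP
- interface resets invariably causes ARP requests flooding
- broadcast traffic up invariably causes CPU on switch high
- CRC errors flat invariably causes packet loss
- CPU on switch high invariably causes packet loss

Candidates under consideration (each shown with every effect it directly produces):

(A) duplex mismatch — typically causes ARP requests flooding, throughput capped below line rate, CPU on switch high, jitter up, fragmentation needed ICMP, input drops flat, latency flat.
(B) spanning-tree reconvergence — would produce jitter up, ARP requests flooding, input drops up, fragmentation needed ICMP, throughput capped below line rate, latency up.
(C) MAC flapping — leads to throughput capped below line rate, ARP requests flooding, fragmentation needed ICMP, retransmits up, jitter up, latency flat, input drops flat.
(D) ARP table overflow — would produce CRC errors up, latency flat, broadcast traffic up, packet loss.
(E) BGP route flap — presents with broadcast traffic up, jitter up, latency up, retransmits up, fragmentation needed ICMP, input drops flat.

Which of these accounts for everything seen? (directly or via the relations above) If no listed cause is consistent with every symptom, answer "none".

Testing each hypothesis:
(A) duplex mismatch — input drops up ✗; retransmits up ✗; throughput capped below line rate ✓; latency flat ✓; fragmentation needed ICMP ✓; jitter up ✓; ARP requests flooding ✓
(B) spanning-tree reconvergence — input drops up ✓; retransmits up ✗; throughput capped below line rate ✓; latency flat ✗; fragmentation needed ICMP ✓; jitter up ✓; ARP requests flooding ✓
(C) MAC flapping — fails on input drops up (predicts input drops flat, not input drops up)
(D) ARP table overflow — does not account for input drops up, retransmits up, throughput capped below line rate, fragmentation needed ICMP, jitter up, ARP requests flooding
(E) BGP route flap — input drops up ✗; retransmits up ✓; throughput capped below line rate ✗; latency flat ✗; fragmentation needed ICMP ✓; jitter up ✓; ARP requests flooding ✗
No candidate is consistent with all observations.

none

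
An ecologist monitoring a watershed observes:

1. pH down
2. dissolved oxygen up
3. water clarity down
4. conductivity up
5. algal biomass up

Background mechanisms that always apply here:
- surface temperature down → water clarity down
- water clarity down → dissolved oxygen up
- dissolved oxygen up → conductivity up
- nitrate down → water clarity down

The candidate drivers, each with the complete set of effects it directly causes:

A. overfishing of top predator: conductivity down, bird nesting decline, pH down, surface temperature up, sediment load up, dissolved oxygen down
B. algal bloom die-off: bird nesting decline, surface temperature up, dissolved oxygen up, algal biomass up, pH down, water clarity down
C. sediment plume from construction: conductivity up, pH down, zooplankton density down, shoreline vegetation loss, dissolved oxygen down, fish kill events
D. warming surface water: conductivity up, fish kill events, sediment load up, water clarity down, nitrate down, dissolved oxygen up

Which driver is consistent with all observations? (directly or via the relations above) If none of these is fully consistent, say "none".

Per-candidate check:
(A) overfishing of top predator — fails on dissolved oxygen up, water clarity down, conductivity up, algal biomass up (predicts dissolved oxygen down, not dissolved oxygen up; predicts conductivity down, not conductivity up)
(B) algal bloom die-off — accounts for every observation (conductivity up by dissolved oxygen up → conductivity up)
(C) sediment plume from construction — pH down match; dissolved oxygen up miss; water clarity down miss; conductivity up match; algal biomass up miss
(D) warming surface water — pH down miss; dissolved oxygen up match; water clarity down match; conductivity up match; algal biomass up miss
Only (B) is consistent with every observation.

B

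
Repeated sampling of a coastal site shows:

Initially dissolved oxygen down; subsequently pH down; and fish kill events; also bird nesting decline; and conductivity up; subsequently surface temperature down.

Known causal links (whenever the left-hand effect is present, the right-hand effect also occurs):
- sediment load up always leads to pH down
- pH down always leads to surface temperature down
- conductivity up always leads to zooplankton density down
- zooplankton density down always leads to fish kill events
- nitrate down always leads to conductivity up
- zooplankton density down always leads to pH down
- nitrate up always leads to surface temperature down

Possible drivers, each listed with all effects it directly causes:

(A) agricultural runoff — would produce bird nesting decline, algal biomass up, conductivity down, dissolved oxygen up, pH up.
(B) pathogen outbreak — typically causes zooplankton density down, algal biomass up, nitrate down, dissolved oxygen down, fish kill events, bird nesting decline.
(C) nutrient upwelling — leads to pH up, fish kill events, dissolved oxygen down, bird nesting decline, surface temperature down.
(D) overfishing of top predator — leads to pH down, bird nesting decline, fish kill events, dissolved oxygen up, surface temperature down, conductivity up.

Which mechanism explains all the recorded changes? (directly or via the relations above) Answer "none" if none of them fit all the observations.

B

For each candidate, compare predicted effects to what was observed:
(A) agricultural runoff — fails on dissolved oxygen down, pH down, fish kill events, conductivity up, surface temperature down (predicts dissolved oxygen up, not dissolved oxygen down; predicts pH up, not pH down; predicts conductivity down, not conductivity up)
(B) pathogen outbreak — dissolved oxygen down ✓; pH down ✓ (through zooplankton density down → pH down); fish kill events ✓; bird nesting decline ✓; conductivity up ✓ (through nitrate down → conductivity up); surface temperature down ✓ (through zooplankton density down → pH down → surface temperature down)
(C) nutrient upwelling — dissolved oxygen down ✓; pH down ✗; fish kill events ✓; bird nesting decline ✓; conductivity up ✗; surface temperature down ✓
(D) overfishing of top predator — dissolved oxygen down ✗; pH down ✓; fish kill events ✓; bird nesting decline ✓; conductivity up ✓; surface temperature down ✓
(B) is the only candidate with no mismatches.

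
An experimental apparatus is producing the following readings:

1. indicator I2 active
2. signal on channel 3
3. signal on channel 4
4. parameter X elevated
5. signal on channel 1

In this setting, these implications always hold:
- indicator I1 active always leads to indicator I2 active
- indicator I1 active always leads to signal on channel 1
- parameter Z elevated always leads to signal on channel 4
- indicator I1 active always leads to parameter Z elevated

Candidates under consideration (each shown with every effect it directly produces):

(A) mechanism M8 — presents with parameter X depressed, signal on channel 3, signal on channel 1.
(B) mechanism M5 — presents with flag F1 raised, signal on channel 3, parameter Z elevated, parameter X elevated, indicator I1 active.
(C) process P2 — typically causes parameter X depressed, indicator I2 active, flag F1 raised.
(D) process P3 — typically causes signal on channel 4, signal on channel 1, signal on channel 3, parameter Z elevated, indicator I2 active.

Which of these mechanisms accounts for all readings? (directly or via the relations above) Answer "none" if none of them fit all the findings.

Testing each hypothesis:
(A) mechanism M8 — indicator I2 active -; signal on channel 3 +; signal on channel 4 -; parameter X elevated -; signal on channel 1 +
(B) mechanism M5 — indicator I2 active + (by indicator I1 active → indicator I2 active); signal on channel 3 +; signal on channel 4 + (by parameter Z elevated → signal on channel 4); parameter X elevated +; signal on channel 1 + (by indicator I1 active → signal on channel 1)
(C) process P2 — fails on signal on channel 3, signal on channel 4, parameter X elevated, signal on channel 1 (predicts parameter X depressed, not parameter X elevated)
(D) process P3 — does not account for parameter X elevated
(B) is the only candidate with no mismatches.

B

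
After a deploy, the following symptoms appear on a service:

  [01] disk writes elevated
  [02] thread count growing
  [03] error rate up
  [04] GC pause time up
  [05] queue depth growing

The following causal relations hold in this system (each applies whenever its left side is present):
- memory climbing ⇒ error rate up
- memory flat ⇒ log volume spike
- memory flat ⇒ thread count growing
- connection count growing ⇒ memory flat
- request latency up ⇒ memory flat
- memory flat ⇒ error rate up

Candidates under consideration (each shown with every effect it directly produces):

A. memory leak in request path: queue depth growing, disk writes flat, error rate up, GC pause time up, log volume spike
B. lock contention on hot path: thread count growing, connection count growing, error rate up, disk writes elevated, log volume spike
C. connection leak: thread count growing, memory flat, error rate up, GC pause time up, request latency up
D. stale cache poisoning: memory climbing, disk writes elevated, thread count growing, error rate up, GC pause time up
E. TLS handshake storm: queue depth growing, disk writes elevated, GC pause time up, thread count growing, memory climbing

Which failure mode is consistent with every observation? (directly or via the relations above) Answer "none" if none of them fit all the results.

Per-candidate check:
(A) memory leak in request path — disk writes elevated miss; thread count growing miss; error rate up match; GC pause time up match; queue depth growing match
(B) lock contention on hot path — disk writes elevated match; thread count growing match; error rate up match; GC pause time up miss; queue depth growing miss
(C) connection leak — disk writes elevated miss; thread count growing match; error rate up match; GC pause time up match; queue depth growing miss
(D) stale cache poisoning — disk writes elevated match; thread count growing match; error rate up match; GC pause time up match; queue depth growing miss
(E) TLS handshake storm — disk writes elevated match; thread count growing match; error rate up match (by memory climbing → error rate up); GC pause time up match; queue depth growing match
(E) is the only candidate with no mismatches.

E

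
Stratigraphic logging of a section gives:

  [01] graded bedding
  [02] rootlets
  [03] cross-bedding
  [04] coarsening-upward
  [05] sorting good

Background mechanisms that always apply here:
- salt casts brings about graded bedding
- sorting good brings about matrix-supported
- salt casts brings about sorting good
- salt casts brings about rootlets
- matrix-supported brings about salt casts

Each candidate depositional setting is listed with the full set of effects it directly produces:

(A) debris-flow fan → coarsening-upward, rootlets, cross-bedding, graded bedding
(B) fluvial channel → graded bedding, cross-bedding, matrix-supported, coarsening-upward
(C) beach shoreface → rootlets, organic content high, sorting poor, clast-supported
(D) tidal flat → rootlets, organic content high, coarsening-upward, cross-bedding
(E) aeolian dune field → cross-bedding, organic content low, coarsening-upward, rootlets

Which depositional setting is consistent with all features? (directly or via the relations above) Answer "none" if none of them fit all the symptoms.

Testing each hypothesis:
(A) debris-flow fan — graded bedding yes; rootlets yes; cross-bedding yes; coarsening-upward yes; sorting good NO
(B) fluvial channel — graded bedding yes; rootlets yes (through matrix-supported → salt casts → rootlets); cross-bedding yes; coarsening-upward yes; sorting good yes (through matrix-supported → salt casts → sorting good)
(C) beach shoreface — graded bedding NO; rootlets yes; cross-bedding NO; coarsening-upward NO; sorting good NO
(D) tidal flat — does not account for graded bedding, sorting good
(E) aeolian dune field — does not account for graded bedding, sorting good
(B) alone accounts for all the evidence.

B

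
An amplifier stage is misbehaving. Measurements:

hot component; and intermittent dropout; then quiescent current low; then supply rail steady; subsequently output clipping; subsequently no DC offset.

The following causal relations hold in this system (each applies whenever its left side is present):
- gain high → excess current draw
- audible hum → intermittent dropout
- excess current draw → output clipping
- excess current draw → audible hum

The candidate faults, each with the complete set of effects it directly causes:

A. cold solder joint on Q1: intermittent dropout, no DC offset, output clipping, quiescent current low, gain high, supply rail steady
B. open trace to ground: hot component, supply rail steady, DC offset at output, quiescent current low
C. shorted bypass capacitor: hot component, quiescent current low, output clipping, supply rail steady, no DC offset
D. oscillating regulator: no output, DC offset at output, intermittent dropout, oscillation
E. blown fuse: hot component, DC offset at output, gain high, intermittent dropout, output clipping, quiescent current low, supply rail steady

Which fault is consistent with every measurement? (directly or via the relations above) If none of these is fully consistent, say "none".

none

For each candidate, compare predicted effects to what was observed:
(A) cold solder joint on Q1 — does not account for hot component
(B) open trace to ground — hot component match; intermittent dropout miss; quiescent current low match; supply rail steady match; output clipping miss; no DC offset miss
(C) shorted bypass capacitor — hot component match; intermittent dropout miss; quiescent current low match; supply rail steady match; output clipping match; no DC offset match
(D) oscillating regulator — hot component miss; intermittent dropout match; quiescent current low miss; supply rail steady miss; output clipping miss; no DC offset miss
(E) blown fuse — hot component match; intermittent dropout match; quiescent current low match; supply rail steady match; output clipping match; no DC offset miss
None of the listed candidates fits everything.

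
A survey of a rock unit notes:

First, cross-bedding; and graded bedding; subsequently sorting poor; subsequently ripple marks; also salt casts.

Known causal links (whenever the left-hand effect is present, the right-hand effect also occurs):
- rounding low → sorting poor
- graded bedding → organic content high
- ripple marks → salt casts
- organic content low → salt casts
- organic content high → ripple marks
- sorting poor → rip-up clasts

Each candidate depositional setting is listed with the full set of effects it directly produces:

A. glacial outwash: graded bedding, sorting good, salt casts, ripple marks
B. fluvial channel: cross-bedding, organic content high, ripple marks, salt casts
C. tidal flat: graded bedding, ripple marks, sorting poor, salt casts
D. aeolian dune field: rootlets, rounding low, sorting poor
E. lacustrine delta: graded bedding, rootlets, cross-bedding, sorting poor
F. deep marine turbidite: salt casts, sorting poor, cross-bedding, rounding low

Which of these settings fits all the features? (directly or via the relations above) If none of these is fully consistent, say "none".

Checking each candidate against the observations:
(A) glacial outwash — fails on cross-bedding, sorting poor (predicts sorting good, not sorting poor)
(B) fluvial channel — cross-bedding match; graded bedding miss; sorting poor miss; ripple marks match; salt casts match
(C) tidal flat — cross-bedding miss; graded bedding match; sorting poor match; ripple marks match; salt casts match
(D) aeolian dune field — cross-bedding miss; graded bedding miss; sorting poor match; ripple marks miss; salt casts miss
(E) lacustrine delta — accounts for every observation (ripple marks via graded bedding → organic content high → ripple marks)
(F) deep marine turbidite — cross-bedding match; graded bedding miss; sorting poor match; ripple marks miss; salt casts match
(E) alone accounts for all the evidence.

E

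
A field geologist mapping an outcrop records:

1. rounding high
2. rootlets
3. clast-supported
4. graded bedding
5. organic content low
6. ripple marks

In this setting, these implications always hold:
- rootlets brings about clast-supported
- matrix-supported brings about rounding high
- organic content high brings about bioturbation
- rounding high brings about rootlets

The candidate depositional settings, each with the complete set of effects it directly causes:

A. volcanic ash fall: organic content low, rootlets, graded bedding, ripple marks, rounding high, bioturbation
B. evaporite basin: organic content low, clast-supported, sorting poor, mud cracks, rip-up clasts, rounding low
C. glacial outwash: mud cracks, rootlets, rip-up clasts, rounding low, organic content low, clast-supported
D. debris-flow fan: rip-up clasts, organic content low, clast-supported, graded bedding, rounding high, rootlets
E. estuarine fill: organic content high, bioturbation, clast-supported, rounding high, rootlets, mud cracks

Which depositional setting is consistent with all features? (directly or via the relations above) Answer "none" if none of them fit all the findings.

A

For each candidate, compare predicted effects to what was observed:
(A) volcanic ash fall — rounding high +; rootlets +; clast-supported + (by rootlets → clast-supported); graded bedding +; organic content low +; ripple marks +
(B) evaporite basin — fails on rounding high, rootlets, graded bedding, ripple marks (predicts rounding low, not rounding high)
(C) glacial outwash — fails on rounding high, graded bedding, ripple marks (predicts rounding low, not rounding high)
(D) debris-flow fan — does not account for ripple marks
(E) estuarine fill — fails on graded bedding, organic content low, ripple marks (predicts organic content high, not organic content low)
Only (A) is consistent with every observation.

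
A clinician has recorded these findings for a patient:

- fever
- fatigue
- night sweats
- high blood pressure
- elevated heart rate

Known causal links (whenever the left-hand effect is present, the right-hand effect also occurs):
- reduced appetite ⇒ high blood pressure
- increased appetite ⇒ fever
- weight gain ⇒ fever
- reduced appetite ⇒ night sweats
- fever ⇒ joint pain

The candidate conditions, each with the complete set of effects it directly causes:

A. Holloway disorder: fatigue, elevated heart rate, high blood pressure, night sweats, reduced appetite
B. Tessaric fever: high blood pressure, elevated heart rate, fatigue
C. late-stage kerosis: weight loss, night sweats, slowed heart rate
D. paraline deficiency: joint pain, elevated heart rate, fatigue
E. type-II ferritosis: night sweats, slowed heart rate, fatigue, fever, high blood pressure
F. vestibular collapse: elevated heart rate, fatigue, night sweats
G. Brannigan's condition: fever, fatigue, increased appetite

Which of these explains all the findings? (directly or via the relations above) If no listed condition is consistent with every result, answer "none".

Checking each candidate against the observations:
(A) Holloway disorder — does not account for fever
(B) Tessaric fever — fever miss; fatigue match; night sweats miss; high blood pressure match; elevated heart rate match
(C) late-stage kerosis — fails on fever, fatigue, high blood pressure, elevated heart rate (predicts slowed heart rate, not elevated heart rate)
(D) paraline deficiency — fever miss; fatigue match; night sweats miss; high blood pressure miss; elevated heart rate match
(E) type-II ferritosis — fails on elevated heart rate (predicts slowed heart rate, not elevated heart rate)
(F) vestibular collapse — fever miss; fatigue match; night sweats match; high blood pressure miss; elevated heart rate match
(G) Brannigan's condition — does not account for night sweats, high blood pressure, elevated heart rate
None of the listed candidates fits everything.

none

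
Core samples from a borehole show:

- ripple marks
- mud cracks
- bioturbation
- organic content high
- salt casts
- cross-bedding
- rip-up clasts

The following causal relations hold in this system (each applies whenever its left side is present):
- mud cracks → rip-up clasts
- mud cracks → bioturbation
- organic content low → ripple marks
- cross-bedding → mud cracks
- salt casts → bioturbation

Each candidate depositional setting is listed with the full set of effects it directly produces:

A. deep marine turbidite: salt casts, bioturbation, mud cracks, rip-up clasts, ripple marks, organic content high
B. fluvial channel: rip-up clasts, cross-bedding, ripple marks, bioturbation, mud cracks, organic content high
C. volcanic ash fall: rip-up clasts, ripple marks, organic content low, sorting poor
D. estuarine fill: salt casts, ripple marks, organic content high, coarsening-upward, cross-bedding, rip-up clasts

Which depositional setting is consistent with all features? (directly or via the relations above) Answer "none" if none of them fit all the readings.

Per-candidate check:
(A) deep marine turbidite — ripple marks yes; mud cracks yes; bioturbation yes; organic content high yes; salt casts yes; cross-bedding NO; rip-up clasts yes
(B) fluvial channel — does not account for salt casts
(C) volcanic ash fall — ripple marks yes; mud cracks NO; bioturbation NO; organic content high NO; salt casts NO; cross-bedding NO; rip-up clasts yes
(D) estuarine fill — ripple marks yes; mud cracks yes (through cross-bedding → mud cracks); bioturbation yes (through salt casts → bioturbation); organic content high yes; salt casts yes; cross-bedding yes; rip-up clasts yes
Only (D) is consistent with every observation.

D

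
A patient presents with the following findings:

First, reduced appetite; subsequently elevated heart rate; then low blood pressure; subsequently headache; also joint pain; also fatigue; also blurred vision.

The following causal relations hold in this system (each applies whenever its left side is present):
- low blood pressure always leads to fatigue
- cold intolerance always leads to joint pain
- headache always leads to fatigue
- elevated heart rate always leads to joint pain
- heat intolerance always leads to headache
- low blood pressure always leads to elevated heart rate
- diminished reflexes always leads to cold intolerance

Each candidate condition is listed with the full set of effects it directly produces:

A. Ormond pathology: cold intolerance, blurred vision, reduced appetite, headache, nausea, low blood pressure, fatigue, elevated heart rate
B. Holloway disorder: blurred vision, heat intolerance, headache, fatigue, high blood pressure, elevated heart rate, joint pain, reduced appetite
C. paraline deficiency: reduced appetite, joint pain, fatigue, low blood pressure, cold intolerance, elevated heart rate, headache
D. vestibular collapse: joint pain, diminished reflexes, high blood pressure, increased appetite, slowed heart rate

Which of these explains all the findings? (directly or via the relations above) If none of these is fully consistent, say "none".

For each candidate, compare predicted effects to what was observed:
(A) Ormond pathology — accounts for every observation (joint pain through elevated heart rate → joint pain)
(B) Holloway disorder — reduced appetite match; elevated heart rate match; low blood pressure miss; headache match; joint pain match; fatigue match; blurred vision match
(C) paraline deficiency — reduced appetite match; elevated heart rate match; low blood pressure match; headache match; joint pain match; fatigue match; blurred vision miss
(D) vestibular collapse — fails on reduced appetite, elevated heart rate, low blood pressure, headache, fatigue, blurred vision (predicts increased appetite, not reduced appetite; predicts slowed heart rate, not elevated heart rate; predicts high blood pressure, not low blood pressure)
(A) is the only candidate with no mismatches.

A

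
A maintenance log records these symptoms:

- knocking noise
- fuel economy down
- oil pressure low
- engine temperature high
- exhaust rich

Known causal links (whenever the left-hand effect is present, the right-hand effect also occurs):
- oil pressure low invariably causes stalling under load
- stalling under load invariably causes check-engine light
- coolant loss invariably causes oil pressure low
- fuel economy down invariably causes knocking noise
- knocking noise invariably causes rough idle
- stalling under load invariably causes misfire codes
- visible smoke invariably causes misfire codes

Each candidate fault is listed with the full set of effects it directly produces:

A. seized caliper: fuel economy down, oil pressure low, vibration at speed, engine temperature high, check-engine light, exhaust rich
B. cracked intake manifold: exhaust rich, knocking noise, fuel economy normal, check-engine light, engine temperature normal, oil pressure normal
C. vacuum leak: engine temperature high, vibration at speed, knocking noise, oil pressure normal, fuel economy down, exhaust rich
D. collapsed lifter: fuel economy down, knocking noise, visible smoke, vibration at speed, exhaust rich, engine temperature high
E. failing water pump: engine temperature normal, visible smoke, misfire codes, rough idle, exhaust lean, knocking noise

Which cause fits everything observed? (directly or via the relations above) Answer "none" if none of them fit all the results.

For each candidate, compare predicted effects to what was observed:
(A) seized caliper — accounts for every observation (knocking noise via fuel economy down → knocking noise)
(B) cracked intake manifold — fails on fuel economy down, oil pressure low, engine temperature high (predicts fuel economy normal, not fuel economy down; predicts oil pressure normal, not oil pressure low; predicts engine temperature normal, not engine temperature high)
(C) vacuum leak — fails on oil pressure low (predicts oil pressure normal, not oil pressure low)
(D) collapsed lifter — does not account for oil pressure low
(E) failing water pump — fails on fuel economy down, oil pressure low, engine temperature high, exhaust rich (predicts engine temperature normal, not engine temperature high; predicts exhaust lean, not exhaust rich)
(A) alone accounts for all the evidence.

A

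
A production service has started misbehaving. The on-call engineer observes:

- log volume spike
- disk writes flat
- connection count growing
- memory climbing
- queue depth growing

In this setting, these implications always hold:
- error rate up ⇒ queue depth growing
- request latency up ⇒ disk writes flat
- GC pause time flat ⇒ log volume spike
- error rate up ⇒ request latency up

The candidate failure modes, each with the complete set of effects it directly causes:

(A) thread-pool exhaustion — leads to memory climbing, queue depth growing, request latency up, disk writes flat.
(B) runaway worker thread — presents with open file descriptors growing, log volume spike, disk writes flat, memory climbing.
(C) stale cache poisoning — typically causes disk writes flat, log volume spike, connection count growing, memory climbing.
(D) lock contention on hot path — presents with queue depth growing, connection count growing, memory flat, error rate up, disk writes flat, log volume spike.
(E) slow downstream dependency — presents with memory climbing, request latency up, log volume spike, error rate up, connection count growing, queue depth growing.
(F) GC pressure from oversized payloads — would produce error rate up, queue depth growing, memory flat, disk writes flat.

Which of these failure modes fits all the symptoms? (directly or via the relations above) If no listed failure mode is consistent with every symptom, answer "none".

Per-candidate check:
(A) thread-pool exhaustion — log volume spike NO; disk writes flat yes; connection count growing NO; memory climbing yes; queue depth growing yes
(B) runaway worker thread — log volume spike yes; disk writes flat yes; connection count growing NO; memory climbing yes; queue depth growing NO
(C) stale cache poisoning — does not account for queue depth growing
(D) lock contention on hot path — fails on memory climbing (predicts memory flat, not memory climbing)
(E) slow downstream dependency — log volume spike yes; disk writes flat yes (via request latency up → disk writes flat); connection count growing yes; memory climbing yes; queue depth growing yes
(F) GC pressure from oversized payloads — fails on log volume spike, connection count growing, memory climbing (predicts memory flat, not memory climbing)
(E) alone accounts for all the evidence.

E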